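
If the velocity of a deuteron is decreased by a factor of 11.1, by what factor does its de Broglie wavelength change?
The wavelength increases by a factor of 11.1.

From λ = h/(mv), the wavelength is inversely proportional to velocity:

λ ∝ 1/v

If v → v/11.1, then λ → 11.1λ

When velocity is decreased by a factor of 11.1, the wavelength increases by a factor of 11.1.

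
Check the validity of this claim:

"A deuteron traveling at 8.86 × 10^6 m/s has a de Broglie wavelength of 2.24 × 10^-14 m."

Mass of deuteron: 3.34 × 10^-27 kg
True

The claim is correct.

Using λ = h/(mv):
λ = (6.626 × 10^-34 J·s) / (3.34 × 10^-27 kg × 8.86 × 10^6 m/s)
λ = 2.24 × 10^-14 m

This matches the claimed value.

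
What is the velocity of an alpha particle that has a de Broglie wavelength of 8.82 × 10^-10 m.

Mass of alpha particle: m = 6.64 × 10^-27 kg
1.13 × 10^2 m/s

From the de Broglie relation λ = h/(mv), we solve for v:

v = h/(mλ)
v = (6.626 × 10^-34 J·s) / (6.64 × 10^-27 kg × 8.82 × 10^-10 m)
v = 1.13 × 10^2 m/s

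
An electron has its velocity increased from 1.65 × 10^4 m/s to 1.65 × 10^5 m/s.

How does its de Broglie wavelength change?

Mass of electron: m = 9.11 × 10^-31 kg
The wavelength decreases by a factor of 10.

Using λ = h/(mv):

Initial wavelength: λ₁ = h/(mv₁) = 4.41 × 10^-8 m
Final wavelength: λ₂ = h/(mv₂) = 4.41 × 10^-9 m

Since λ ∝ 1/v, when velocity increases by a factor of 10, the wavelength decreases by a factor of 10.

λ₂/λ₁ = v₁/v₂ = 1/10

The wavelength decreases by a factor of 10.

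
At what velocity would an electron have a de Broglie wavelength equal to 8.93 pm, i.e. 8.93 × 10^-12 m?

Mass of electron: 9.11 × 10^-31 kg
8.14 × 10^7 m/s

From λ = h/(mv), solve for v:

v = h/(mλ)
v = (6.626 × 10^-34 J·s) / (9.11 × 10^-31 kg × 8.93 × 10^-12 m)
v = 8.14 × 10^7 m/s

Note: This velocity is 27.2% of the speed of light, so relativistic corrections would be needed for a more accurate calculation.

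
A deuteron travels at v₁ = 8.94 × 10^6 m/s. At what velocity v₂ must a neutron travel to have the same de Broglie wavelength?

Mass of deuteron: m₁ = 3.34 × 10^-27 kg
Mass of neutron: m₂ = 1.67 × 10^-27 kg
v₂ = 1.79 × 10^7 m/s

For equal de Broglie wavelengths: λ₁ = λ₂

h/(m₁v₁) = h/(m₂v₂)
m₁v₁ = m₂v₂
v₂ = v₁ · (m₁/m₂)

v₂ = 8.94 × 10^6 m/s × (3.34 × 10^-27 kg / 1.67 × 10^-27 kg)
v₂ = 1.79 × 10^7 m/s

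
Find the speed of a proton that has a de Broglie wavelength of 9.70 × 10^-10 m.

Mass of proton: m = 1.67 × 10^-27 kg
4.09 × 10^2 m/s

From the de Broglie relation λ = h/(mv), we solve for v:

v = h/(mλ)
v = (6.626 × 10^-34 J·s) / (1.67 × 10^-27 kg × 9.70 × 10^-10 m)
v = 4.09 × 10^2 m/s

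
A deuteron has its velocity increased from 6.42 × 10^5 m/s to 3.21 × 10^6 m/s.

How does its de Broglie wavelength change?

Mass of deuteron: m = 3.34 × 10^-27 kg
The wavelength decreases by a factor of 5.

Using λ = h/(mv):

Initial wavelength: λ₁ = h/(mv₁) = 3.09 × 10^-13 m
Final wavelength: λ₂ = h/(mv₂) = 6.18 × 10^-14 m

Since λ ∝ 1/v, when velocity increases by a factor of 5, the wavelength decreases by a factor of 5.

λ₂/λ₁ = v₁/v₂ = 1/5

The wavelength decreases by a factor of 5.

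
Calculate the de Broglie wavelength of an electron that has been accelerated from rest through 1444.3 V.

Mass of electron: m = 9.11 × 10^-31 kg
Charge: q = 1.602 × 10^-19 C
3.23 × 10^-11 m

When a particle is accelerated through voltage V, it gains kinetic energy KE = qV.

The de Broglie wavelength is then λ = h/√(2mqV):

λ = h/√(2mqV)
λ = (6.626 × 10^-34 J·s) / √(2 × 9.11 × 10^-31 kg × 1.602 × 10^-19 C × 1444.3 V)
λ = 3.23 × 10^-11 m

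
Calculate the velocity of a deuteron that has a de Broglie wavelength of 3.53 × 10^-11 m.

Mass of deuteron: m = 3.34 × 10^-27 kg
5.62 × 10^3 m/s

From the de Broglie relation λ = h/(mv), we solve for v:

v = h/(mλ)
v = (6.626 × 10^-34 J·s) / (3.34 × 10^-27 kg × 3.53 × 10^-11 m)
v = 5.62 × 10^3 m/s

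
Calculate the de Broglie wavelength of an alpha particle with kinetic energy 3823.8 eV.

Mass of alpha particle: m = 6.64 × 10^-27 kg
2.32 × 10^-13 m

Using λ = h/√(2mKE):

First convert KE to Joules: KE = 3823.8 eV = 6.126 × 10^-16 J

λ = h/√(2mKE)
λ = (6.626 × 10^-34 J·s) / √(2 × 6.64 × 10^-27 kg × 6.126 × 10^-16 J)
λ = 2.32 × 10^-13 m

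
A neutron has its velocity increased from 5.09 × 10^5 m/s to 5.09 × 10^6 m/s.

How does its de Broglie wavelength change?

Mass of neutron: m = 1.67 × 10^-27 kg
The wavelength decreases by a factor of 10.

Using λ = h/(mv):

Initial wavelength: λ₁ = h/(mv₁) = 7.80 × 10^-13 m
Final wavelength: λ₂ = h/(mv₂) = 7.80 × 10^-14 m

Since λ ∝ 1/v, when velocity increases by a factor of 10, the wavelength decreases by a factor of 10.

λ₂/λ₁ = v₁/v₂ = 1/10

The wavelength decreases by a factor of 10.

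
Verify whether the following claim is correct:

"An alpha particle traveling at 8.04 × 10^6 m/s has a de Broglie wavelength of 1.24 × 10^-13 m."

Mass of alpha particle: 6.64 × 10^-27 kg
False

The claim is incorrect.

Using λ = h/(mv):
λ = (6.626 × 10^-34 J·s) / (6.64 × 10^-27 kg × 8.04 × 10^6 m/s)
λ = 1.24 × 10^-14 m

The actual wavelength differs from the claimed 1.24 × 10^-13 m.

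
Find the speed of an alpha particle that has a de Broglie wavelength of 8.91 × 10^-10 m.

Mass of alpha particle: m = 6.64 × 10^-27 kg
1.12 × 10^2 m/s

From the de Broglie relation λ = h/(mv), we solve for v:

v = h/(mλ)
v = (6.626 × 10^-34 J·s) / (6.64 × 10^-27 kg × 8.91 × 10^-10 m)
v = 1.12 × 10^2 m/s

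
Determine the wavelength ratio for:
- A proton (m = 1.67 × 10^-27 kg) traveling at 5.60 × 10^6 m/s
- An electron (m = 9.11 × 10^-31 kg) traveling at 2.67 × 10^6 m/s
λ₁/λ₂ = 2.60 × 10^-4

Using λ = h/(mv):

λ₁ = h/(m₁v₁) = 7.09 × 10^-14 m
λ₂ = h/(m₂v₂) = 2.72 × 10^-10 m

Ratio λ₁/λ₂ = (m₂v₂)/(m₁v₁)
         = (9.11 × 10^-31 kg × 2.67 × 10^6 m/s) / (1.67 × 10^-27 kg × 5.60 × 10^6 m/s)
         = 2.60 × 10^-4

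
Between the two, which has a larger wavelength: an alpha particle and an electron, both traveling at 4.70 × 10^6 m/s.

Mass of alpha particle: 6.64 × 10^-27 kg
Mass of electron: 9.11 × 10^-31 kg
The electron has the longer wavelength.

Using λ = h/(mv), since both particles have the same velocity, the wavelength depends only on mass.

For alpha particle: λ₁ = h/(m₁v) = 2.12 × 10^-14 m
For electron: λ₂ = h/(m₂v) = 1.55 × 10^-10 m

Since λ ∝ 1/m at constant velocity, the lighter particle has the longer wavelength.

The electron has the longer de Broglie wavelength.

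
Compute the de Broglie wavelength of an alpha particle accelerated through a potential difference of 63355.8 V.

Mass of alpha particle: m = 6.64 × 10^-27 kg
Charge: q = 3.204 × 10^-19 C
4.04 × 10^-14 m

When a particle is accelerated through voltage V, it gains kinetic energy KE = qV.

The de Broglie wavelength is then λ = h/√(2mqV):

λ = h/√(2mqV)
λ = (6.626 × 10^-34 J·s) / √(2 × 6.64 × 10^-27 kg × 3.204 × 10^-19 C × 63355.8 V)
λ = 4.04 × 10^-14 m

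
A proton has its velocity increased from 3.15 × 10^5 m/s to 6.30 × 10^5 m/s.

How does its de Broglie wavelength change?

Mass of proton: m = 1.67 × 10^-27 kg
The wavelength decreases by a factor of 2.

Using λ = h/(mv):

Initial wavelength: λ₁ = h/(mv₁) = 1.26 × 10^-12 m
Final wavelength: λ₂ = h/(mv₂) = 6.30 × 10^-13 m

Since λ ∝ 1/v, when velocity increases by a factor of 2, the wavelength decreases by a factor of 2.

λ₂/λ₁ = v₁/v₂ = 1/2

The wavelength decreases by a factor of 2.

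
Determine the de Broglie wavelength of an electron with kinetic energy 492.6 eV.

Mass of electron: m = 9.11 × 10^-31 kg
5.53 × 10^-11 m

Using λ = h/√(2mKE):

First convert KE to Joules: KE = 492.6 eV = 7.892 × 10^-17 J

λ = h/√(2mKE)
λ = (6.626 × 10^-34 J·s) / √(2 × 9.11 × 10^-31 kg × 7.892 × 10^-17 J)
λ = 5.53 × 10^-11 m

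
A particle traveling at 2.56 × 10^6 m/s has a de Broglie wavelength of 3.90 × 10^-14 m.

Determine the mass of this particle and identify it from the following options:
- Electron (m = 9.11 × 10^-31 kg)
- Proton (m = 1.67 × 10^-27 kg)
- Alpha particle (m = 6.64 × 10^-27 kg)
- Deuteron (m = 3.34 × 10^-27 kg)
The particle is an alpha particle.

From λ = h/(mv), solve for mass:

m = h/(λv)
m = (6.626 × 10^-34 J·s) / (3.90 × 10^-14 m × 2.56 × 10^6 m/s)
m = 6.64 × 10^-27 kg

Comparing with the listed masses, this is closest to an alpha particle.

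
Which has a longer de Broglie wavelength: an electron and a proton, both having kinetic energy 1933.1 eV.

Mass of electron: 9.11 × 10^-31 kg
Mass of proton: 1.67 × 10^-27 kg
The electron has the longer wavelength.

Using λ = h/√(2mKE):

For electron: λ₁ = h/√(2m₁KE) = 2.79 × 10^-11 m
For proton: λ₂ = h/√(2m₂KE) = 6.51 × 10^-13 m

Since λ ∝ 1/√m at constant kinetic energy, the lighter particle has the longer wavelength.

The electron has the longer de Broglie wavelength.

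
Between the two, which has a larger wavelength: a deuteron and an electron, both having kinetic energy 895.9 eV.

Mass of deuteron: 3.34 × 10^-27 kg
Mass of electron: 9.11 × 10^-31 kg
The electron has the longer wavelength.

Using λ = h/√(2mKE):

For deuteron: λ₁ = h/√(2m₁KE) = 6.77 × 10^-13 m
For electron: λ₂ = h/√(2m₂KE) = 4.10 × 10^-11 m

Since λ ∝ 1/√m at constant kinetic energy, the lighter particle has the longer wavelength.

The electron has the longer de Broglie wavelength.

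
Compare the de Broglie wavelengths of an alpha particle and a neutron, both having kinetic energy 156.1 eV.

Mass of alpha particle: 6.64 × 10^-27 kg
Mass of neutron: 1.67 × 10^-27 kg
The neutron has the longer wavelength.

Using λ = h/√(2mKE):

For alpha particle: λ₁ = h/√(2m₁KE) = 1.15 × 10^-12 m
For neutron: λ₂ = h/√(2m₂KE) = 2.29 × 10^-12 m

Since λ ∝ 1/√m at constant kinetic energy, the lighter particle has the longer wavelength.

The neutron has the longer de Broglie wavelength.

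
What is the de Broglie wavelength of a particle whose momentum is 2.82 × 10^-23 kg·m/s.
2.35 × 10^-11 m

Using the de Broglie relation λ = h/p:

λ = h/p
λ = (6.626 × 10^-34 J·s) / (2.82 × 10^-23 kg·m/s)
λ = 2.35 × 10^-11 m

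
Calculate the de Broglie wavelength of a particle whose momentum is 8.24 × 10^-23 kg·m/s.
8.04 × 10^-12 m

Using the de Broglie relation λ = h/p:

λ = h/p
λ = (6.626 × 10^-34 J·s) / (8.24 × 10^-23 kg·m/s)
λ = 8.04 × 10^-12 m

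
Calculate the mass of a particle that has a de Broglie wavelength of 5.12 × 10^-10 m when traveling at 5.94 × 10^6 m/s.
2.18 × 10^-31 kg

From the de Broglie relation λ = h/(mv), we solve for m:

m = h/(λv)
m = (6.626 × 10^-34 J·s) / (5.12 × 10^-10 m × 5.94 × 10^6 m/s)
m = 2.18 × 10^-31 kg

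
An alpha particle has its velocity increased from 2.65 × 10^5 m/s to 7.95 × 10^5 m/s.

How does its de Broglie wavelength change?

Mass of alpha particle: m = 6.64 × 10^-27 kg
The wavelength decreases by a factor of 3.

Using λ = h/(mv):

Initial wavelength: λ₁ = h/(mv₁) = 3.77 × 10^-13 m
Final wavelength: λ₂ = h/(mv₂) = 1.26 × 10^-13 m

Since λ ∝ 1/v, when velocity increases by a factor of 3, the wavelength decreases by a factor of 3.

λ₂/λ₁ = v₁/v₂ = 1/3

The wavelength decreases by a factor of 3.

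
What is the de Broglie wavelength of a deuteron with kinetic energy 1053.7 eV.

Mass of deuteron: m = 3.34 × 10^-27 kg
6.24 × 10^-13 m

Using λ = h/√(2mKE):

First convert KE to Joules: KE = 1053.7 eV = 1.688 × 10^-16 J

λ = h/√(2mKE)
λ = (6.626 × 10^-34 J·s) / √(2 × 3.34 × 10^-27 kg × 1.688 × 10^-16 J)
λ = 6.24 × 10^-13 m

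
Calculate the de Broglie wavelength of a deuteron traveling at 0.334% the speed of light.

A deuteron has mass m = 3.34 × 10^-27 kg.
1.98 × 10^-13 m

Using the de Broglie relation λ = h/(mv):

v = 0.334% × c = 1.001 × 10^6 m/s

λ = h/(mv)
λ = (6.626 × 10^-34 J·s) / (3.34 × 10^-27 kg × 1.001 × 10^6 m/s)
λ = 1.98 × 10^-13 m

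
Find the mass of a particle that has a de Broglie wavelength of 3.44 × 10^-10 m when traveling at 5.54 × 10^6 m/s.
3.48 × 10^-31 kg

From the de Broglie relation λ = h/(mv), we solve for m:

m = h/(λv)
m = (6.626 × 10^-34 J·s) / (3.44 × 10^-10 m × 5.54 × 10^6 m/s)
m = 3.48 × 10^-31 kg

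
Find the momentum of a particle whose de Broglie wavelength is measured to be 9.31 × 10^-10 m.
7.12 × 10^-25 kg·m/s

From the de Broglie relation λ = h/p, we solve for p:

p = h/λ
p = (6.626 × 10^-34 J·s) / (9.31 × 10^-10 m)
p = 7.12 × 10^-25 kg·m/s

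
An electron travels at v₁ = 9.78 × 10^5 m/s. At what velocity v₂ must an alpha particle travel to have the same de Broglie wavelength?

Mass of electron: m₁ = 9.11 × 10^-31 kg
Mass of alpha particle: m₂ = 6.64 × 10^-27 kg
v₂ = 1.34 × 10^2 m/s

For equal de Broglie wavelengths: λ₁ = λ₂

h/(m₁v₁) = h/(m₂v₂)
m₁v₁ = m₂v₂
v₂ = v₁ · (m₁/m₂)

v₂ = 9.78 × 10^5 m/s × (9.11 × 10^-31 kg / 6.64 × 10^-27 kg)
v₂ = 1.34 × 10^2 m/s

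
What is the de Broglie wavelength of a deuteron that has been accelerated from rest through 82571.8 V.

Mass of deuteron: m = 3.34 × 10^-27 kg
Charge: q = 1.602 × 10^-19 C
7.05 × 10^-14 m

When a particle is accelerated through voltage V, it gains kinetic energy KE = qV.

The de Broglie wavelength is then λ = h/√(2mqV):

λ = h/√(2mqV)
λ = (6.626 × 10^-34 J·s) / √(2 × 3.34 × 10^-27 kg × 1.602 × 10^-19 C × 82571.8 V)
λ = 7.05 × 10^-14 m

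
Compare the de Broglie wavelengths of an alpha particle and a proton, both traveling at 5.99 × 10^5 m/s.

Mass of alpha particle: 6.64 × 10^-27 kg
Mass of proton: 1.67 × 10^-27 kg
The proton has the longer wavelength.

Using λ = h/(mv), since both particles have the same velocity, the wavelength depends only on mass.

For alpha particle: λ₁ = h/(m₁v) = 1.67 × 10^-13 m
For proton: λ₂ = h/(m₂v) = 6.62 × 10^-13 m

Since λ ∝ 1/m at constant velocity, the lighter particle has the longer wavelength.

The proton has the longer de Broglie wavelength.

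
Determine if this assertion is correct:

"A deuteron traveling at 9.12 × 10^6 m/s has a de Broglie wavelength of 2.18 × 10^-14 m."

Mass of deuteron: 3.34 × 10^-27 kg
True

The claim is correct.

Using λ = h/(mv):
λ = (6.626 × 10^-34 J·s) / (3.34 × 10^-27 kg × 9.12 × 10^6 m/s)
λ = 2.18 × 10^-14 m

This matches the claimed value.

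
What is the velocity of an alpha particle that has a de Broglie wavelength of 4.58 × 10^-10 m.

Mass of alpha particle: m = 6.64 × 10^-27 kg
2.18 × 10^2 m/s

From the de Broglie relation λ = h/(mv), we solve for v:

v = h/(mλ)
v = (6.626 × 10^-34 J·s) / (6.64 × 10^-27 kg × 4.58 × 10^-10 m)
v = 2.18 × 10^2 m/s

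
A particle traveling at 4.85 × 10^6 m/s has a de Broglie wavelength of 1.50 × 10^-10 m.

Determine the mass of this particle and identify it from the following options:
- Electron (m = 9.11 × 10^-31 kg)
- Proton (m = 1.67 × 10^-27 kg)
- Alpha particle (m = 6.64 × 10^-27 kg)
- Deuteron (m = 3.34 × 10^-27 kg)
The particle is an electron.

From λ = h/(mv), solve for mass:

m = h/(λv)
m = (6.626 × 10^-34 J·s) / (1.50 × 10^-10 m × 4.85 × 10^6 m/s)
m = 9.11 × 10^-31 kg

Comparing with the listed masses, this is closest to an electron.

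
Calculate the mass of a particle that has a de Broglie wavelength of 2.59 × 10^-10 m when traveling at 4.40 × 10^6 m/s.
5.81 × 10^-31 kg

From the de Broglie relation λ = h/(mv), we solve for m:

m = h/(λv)
m = (6.626 × 10^-34 J·s) / (2.59 × 10^-10 m × 4.40 × 10^6 m/s)
m = 5.81 × 10^-31 kg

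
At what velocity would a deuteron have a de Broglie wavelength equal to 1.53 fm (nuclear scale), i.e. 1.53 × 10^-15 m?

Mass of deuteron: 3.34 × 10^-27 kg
1.30 × 10^8 m/s

From λ = h/(mv), solve for v:

v = h/(mλ)
v = (6.626 × 10^-34 J·s) / (3.34 × 10^-27 kg × 1.53 × 10^-15 m)
v = 1.30 × 10^8 m/s

Note: This velocity is 43.3% of the speed of light, so relativistic corrections would be needed for a more accurate calculation.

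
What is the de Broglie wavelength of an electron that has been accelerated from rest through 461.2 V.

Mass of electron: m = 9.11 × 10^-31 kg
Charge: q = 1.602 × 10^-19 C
5.71 × 10^-11 m

When a particle is accelerated through voltage V, it gains kinetic energy KE = qV.

The de Broglie wavelength is then λ = h/√(2mqV):

λ = h/√(2mqV)
λ = (6.626 × 10^-34 J·s) / √(2 × 9.11 × 10^-31 kg × 1.602 × 10^-19 C × 461.2 V)
λ = 5.71 × 10^-11 m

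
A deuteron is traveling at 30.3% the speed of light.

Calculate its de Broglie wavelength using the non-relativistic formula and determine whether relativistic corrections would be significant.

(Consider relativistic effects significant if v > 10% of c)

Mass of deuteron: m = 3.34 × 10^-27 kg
Yes, relativistic corrections are needed.

Using the non-relativistic de Broglie formula λ = h/(mv):

v = 30.3% × c = 9.084 × 10^7 m/s

λ = h/(mv)
λ = (6.626 × 10^-34 J·s) / (3.34 × 10^-27 kg × 9.084 × 10^7 m/s)
λ = 2.18 × 10^-15 m

Since v = 30.3% of c > 10% of c, relativistic corrections ARE significant and the actual wavelength would differ from this non-relativistic estimate.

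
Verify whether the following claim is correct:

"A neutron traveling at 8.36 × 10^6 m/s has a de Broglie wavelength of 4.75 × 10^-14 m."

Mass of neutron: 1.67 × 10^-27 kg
True

The claim is correct.

Using λ = h/(mv):
λ = (6.626 × 10^-34 J·s) / (1.67 × 10^-27 kg × 8.36 × 10^6 m/s)
λ = 4.75 × 10^-14 m

This matches the claimed value.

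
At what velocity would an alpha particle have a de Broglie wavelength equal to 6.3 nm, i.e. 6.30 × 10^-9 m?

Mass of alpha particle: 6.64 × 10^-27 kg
1.58 × 10^1 m/s

From λ = h/(mv), solve for v:

v = h/(mλ)
v = (6.626 × 10^-34 J·s) / (6.64 × 10^-27 kg × 6.30 × 10^-9 m)
v = 1.58 × 10^1 m/s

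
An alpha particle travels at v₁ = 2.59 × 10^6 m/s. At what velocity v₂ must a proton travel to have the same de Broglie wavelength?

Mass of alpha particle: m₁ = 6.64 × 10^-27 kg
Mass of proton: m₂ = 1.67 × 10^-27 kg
v₂ = 1.03 × 10^7 m/s

For equal de Broglie wavelengths: λ₁ = λ₂

h/(m₁v₁) = h/(m₂v₂)
m₁v₁ = m₂v₂
v₂ = v₁ · (m₁/m₂)

v₂ = 2.59 × 10^6 m/s × (6.64 × 10^-27 kg / 1.67 × 10^-27 kg)
v₂ = 1.03 × 10^7 m/s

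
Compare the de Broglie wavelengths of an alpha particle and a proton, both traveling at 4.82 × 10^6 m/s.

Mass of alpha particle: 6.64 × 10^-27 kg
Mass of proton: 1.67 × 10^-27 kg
The proton has the longer wavelength.

Using λ = h/(mv), since both particles have the same velocity, the wavelength depends only on mass.

For alpha particle: λ₁ = h/(m₁v) = 2.07 × 10^-14 m
For proton: λ₂ = h/(m₂v) = 8.23 × 10^-14 m

Since λ ∝ 1/m at constant velocity, the lighter particle has the longer wavelength.

The proton has the longer de Broglie wavelength.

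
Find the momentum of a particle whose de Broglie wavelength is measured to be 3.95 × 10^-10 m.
1.68 × 10^-24 kg·m/s

From the de Broglie relation λ = h/p, we solve for p:

p = h/λ
p = (6.626 × 10^-34 J·s) / (3.95 × 10^-10 m)
p = 1.68 × 10^-24 kg·m/s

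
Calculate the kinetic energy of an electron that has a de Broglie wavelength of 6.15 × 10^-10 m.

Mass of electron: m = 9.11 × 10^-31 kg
6.37 × 10^-19 J (or 3.98 eV)

From λ = h/√(2mKE), we solve for KE:

λ² = h²/(2mKE)
KE = h²/(2mλ²)
KE = (6.626 × 10^-34 J·s)² / (2 × 9.11 × 10^-31 kg × (6.15 × 10^-10 m)²)
KE = 6.37 × 10^-19 J
KE = 3.98 eV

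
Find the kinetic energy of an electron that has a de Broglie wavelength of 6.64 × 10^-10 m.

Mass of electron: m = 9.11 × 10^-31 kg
5.47 × 10^-19 J (or 3.41 eV)

From λ = h/√(2mKE), we solve for KE:

λ² = h²/(2mKE)
KE = h²/(2mλ²)
KE = (6.626 × 10^-34 J·s)² / (2 × 9.11 × 10^-31 kg × (6.64 × 10^-10 m)²)
KE = 5.47 × 10^-19 J
KE = 3.41 eV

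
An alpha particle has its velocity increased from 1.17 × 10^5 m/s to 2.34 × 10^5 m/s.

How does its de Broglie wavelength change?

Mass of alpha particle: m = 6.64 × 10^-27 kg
The wavelength decreases by a factor of 2.

Using λ = h/(mv):

Initial wavelength: λ₁ = h/(mv₁) = 8.53 × 10^-13 m
Final wavelength: λ₂ = h/(mv₂) = 4.26 × 10^-13 m

Since λ ∝ 1/v, when velocity increases by a factor of 2, the wavelength decreases by a factor of 2.

λ₂/λ₁ = v₁/v₂ = 1/2

The wavelength decreases by a factor of 2.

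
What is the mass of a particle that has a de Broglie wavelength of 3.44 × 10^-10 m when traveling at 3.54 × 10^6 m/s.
5.44 × 10^-31 kg

From the de Broglie relation λ = h/(mv), we solve for m:

m = h/(λv)
m = (6.626 × 10^-34 J·s) / (3.44 × 10^-10 m × 3.54 × 10^6 m/s)
m = 5.44 × 10^-31 kg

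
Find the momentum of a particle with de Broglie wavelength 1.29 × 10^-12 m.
5.14 × 10^-22 kg·m/s

From the de Broglie relation λ = h/p, we solve for p:

p = h/λ
p = (6.626 × 10^-34 J·s) / (1.29 × 10^-12 m)
p = 5.14 × 10^-22 kg·m/s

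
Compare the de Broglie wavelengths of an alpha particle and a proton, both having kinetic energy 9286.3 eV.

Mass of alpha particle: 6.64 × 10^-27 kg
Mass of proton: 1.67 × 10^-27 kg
The proton has the longer wavelength.

Using λ = h/√(2mKE):

For alpha particle: λ₁ = h/√(2m₁KE) = 1.49 × 10^-13 m
For proton: λ₂ = h/√(2m₂KE) = 2.97 × 10^-13 m

Since λ ∝ 1/√m at constant kinetic energy, the lighter particle has the longer wavelength.

The proton has the longer de Broglie wavelength.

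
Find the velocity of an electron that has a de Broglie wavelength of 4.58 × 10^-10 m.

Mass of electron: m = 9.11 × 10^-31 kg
1.59 × 10^6 m/s

From the de Broglie relation λ = h/(mv), we solve for v:

v = h/(mλ)
v = (6.626 × 10^-34 J·s) / (9.11 × 10^-31 kg × 4.58 × 10^-10 m)
v = 1.59 × 10^6 m/s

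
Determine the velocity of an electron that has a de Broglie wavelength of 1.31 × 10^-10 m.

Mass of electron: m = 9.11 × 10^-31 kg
5.55 × 10^6 m/s

From the de Broglie relation λ = h/(mv), we solve for v:

v = h/(mλ)
v = (6.626 × 10^-34 J·s) / (9.11 × 10^-31 kg × 1.31 × 10^-10 m)
v = 5.55 × 10^6 m/s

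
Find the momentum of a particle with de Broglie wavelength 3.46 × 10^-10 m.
1.92 × 10^-24 kg·m/s

From the de Broglie relation λ = h/p, we solve for p:

p = h/λ
p = (6.626 × 10^-34 J·s) / (3.46 × 10^-10 m)
p = 1.92 × 10^-24 kg·m/s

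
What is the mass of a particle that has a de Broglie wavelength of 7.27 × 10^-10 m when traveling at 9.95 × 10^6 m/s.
9.16 × 10^-32 kg

From the de Broglie relation λ = h/(mv), we solve for m:

m = h/(λv)
m = (6.626 × 10^-34 J·s) / (7.27 × 10^-10 m × 9.95 × 10^6 m/s)
m = 9.16 × 10^-32 kg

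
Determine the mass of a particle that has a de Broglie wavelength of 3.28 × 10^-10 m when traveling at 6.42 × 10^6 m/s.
3.15 × 10^-31 kg

From the de Broglie relation λ = h/(mv), we solve for m:

m = h/(λv)
m = (6.626 × 10^-34 J·s) / (3.28 × 10^-10 m × 6.42 × 10^6 m/s)
m = 3.15 × 10^-31 kg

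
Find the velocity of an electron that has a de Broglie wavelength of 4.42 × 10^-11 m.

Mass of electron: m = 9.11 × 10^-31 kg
1.65 × 10^7 m/s

From the de Broglie relation λ = h/(mv), we solve for v:

v = h/(mλ)
v = (6.626 × 10^-34 J·s) / (9.11 × 10^-31 kg × 4.42 × 10^-11 m)
v = 1.65 × 10^7 m/s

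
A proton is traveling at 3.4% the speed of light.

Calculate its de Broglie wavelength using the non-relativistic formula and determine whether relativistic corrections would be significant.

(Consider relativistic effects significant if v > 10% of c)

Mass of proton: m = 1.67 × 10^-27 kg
No, relativistic corrections are not needed.

Using the non-relativistic de Broglie formula λ = h/(mv):

v = 3.4% × c = 1.019 × 10^7 m/s

λ = h/(mv)
λ = (6.626 × 10^-34 J·s) / (1.67 × 10^-27 kg × 1.019 × 10^7 m/s)
λ = 3.89 × 10^-14 m

Since v = 3.4% of c < 10% of c, relativistic corrections are NOT significant and this non-relativistic result is a good approximation.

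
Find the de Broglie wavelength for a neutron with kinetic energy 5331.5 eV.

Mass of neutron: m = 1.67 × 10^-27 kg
3.92 × 10^-13 m

Using λ = h/√(2mKE):

First convert KE to Joules: KE = 5331.5 eV = 8.542 × 10^-16 J

λ = h/√(2mKE)
λ = (6.626 × 10^-34 J·s) / √(2 × 1.67 × 10^-27 kg × 8.542 × 10^-16 J)
λ = 3.92 × 10^-13 m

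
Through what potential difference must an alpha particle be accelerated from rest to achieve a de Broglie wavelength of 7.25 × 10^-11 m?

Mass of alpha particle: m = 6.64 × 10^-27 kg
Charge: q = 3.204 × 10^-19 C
1.96 × 10^-2 V

From λ = h/√(2mqV), we solve for V:

λ² = h²/(2mqV)
V = h²/(2mqλ²)
V = (6.626 × 10^-34 J·s)² / (2 × 6.64 × 10^-27 kg × 3.204 × 10^-19 C × (7.25 × 10^-11 m)²)
V = 1.96 × 10^-2 V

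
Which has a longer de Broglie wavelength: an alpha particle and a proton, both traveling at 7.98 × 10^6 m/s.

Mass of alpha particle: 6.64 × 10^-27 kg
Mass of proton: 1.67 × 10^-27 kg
The proton has the longer wavelength.

Using λ = h/(mv), since both particles have the same velocity, the wavelength depends only on mass.

For alpha particle: λ₁ = h/(m₁v) = 1.25 × 10^-14 m
For proton: λ₂ = h/(m₂v) = 4.97 × 10^-14 m

Since λ ∝ 1/m at constant velocity, the lighter particle has the longer wavelength.

The proton has the longer de Broglie wavelength.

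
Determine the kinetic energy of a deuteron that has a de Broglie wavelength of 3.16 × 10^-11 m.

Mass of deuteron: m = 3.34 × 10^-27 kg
6.58 × 10^-20 J (or 0.411 eV)

From λ = h/√(2mKE), we solve for KE:

λ² = h²/(2mKE)
KE = h²/(2mλ²)
KE = (6.626 × 10^-34 J·s)² / (2 × 3.34 × 10^-27 kg × (3.16 × 10^-11 m)²)
KE = 6.58 × 10^-20 J
KE = 0.411 eV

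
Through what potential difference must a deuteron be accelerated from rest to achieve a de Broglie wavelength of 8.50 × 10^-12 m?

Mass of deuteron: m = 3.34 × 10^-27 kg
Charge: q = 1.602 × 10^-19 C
5.68 V

From λ = h/√(2mqV), we solve for V:

λ² = h²/(2mqV)
V = h²/(2mqλ²)
V = (6.626 × 10^-34 J·s)² / (2 × 3.34 × 10^-27 kg × 1.602 × 10^-19 C × (8.50 × 10^-12 m)²)
V = 5.68 V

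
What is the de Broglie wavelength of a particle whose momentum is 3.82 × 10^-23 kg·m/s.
1.73 × 10^-11 m

Using the de Broglie relation λ = h/p:

λ = h/p
λ = (6.626 × 10^-34 J·s) / (3.82 × 10^-23 kg·m/s)
λ = 1.73 × 10^-11 m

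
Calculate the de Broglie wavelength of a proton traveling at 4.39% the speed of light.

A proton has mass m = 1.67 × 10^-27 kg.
3.01 × 10^-14 m

Using the de Broglie relation λ = h/(mv):

v = 4.39% × c = 1.316 × 10^7 m/s

λ = h/(mv)
λ = (6.626 × 10^-34 J·s) / (1.67 × 10^-27 kg × 1.316 × 10^7 m/s)
λ = 3.01 × 10^-14 m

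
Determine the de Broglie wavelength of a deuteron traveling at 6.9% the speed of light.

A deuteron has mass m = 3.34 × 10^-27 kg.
9.59 × 10^-15 m

Using the de Broglie relation λ = h/(mv):

v = 6.9% × c = 2.069 × 10^7 m/s

λ = h/(mv)
λ = (6.626 × 10^-34 J·s) / (3.34 × 10^-27 kg × 2.069 × 10^7 m/s)
λ = 9.59 × 10^-15 m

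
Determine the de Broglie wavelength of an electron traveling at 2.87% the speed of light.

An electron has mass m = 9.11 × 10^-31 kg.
8.45 × 10^-11 m

Using the de Broglie relation λ = h/(mv):

v = 2.87% × c = 8.604 × 10^6 m/s

λ = h/(mv)
λ = (6.626 × 10^-34 J·s) / (9.11 × 10^-31 kg × 8.604 × 10^6 m/s)
λ = 8.45 × 10^-11 m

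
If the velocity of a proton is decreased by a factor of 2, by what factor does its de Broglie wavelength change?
The wavelength increases by a factor of 2.

From λ = h/(mv), the wavelength is inversely proportional to velocity:

λ ∝ 1/v

If v → v/2, then λ → 2λ

When velocity is decreased by a factor of 2, the wavelength increases by a factor of 2.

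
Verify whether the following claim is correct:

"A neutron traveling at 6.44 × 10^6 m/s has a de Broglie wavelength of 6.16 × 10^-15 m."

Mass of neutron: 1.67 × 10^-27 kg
False

The claim is incorrect.

Using λ = h/(mv):
λ = (6.626 × 10^-34 J·s) / (1.67 × 10^-27 kg × 6.44 × 10^6 m/s)
λ = 6.16 × 10^-14 m

The actual wavelength differs from the claimed 6.16 × 10^-15 m.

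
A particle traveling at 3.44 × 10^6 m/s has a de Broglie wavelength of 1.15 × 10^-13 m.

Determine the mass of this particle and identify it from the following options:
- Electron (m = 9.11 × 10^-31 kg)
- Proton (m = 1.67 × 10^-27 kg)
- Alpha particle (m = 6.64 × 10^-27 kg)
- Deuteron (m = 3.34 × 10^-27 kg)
The particle is a proton.

From λ = h/(mv), solve for mass:

m = h/(λv)
m = (6.626 × 10^-34 J·s) / (1.15 × 10^-13 m × 3.44 × 10^6 m/s)
m = 1.67 × 10^-27 kg

Comparing with the listed masses, this is closest to a proton.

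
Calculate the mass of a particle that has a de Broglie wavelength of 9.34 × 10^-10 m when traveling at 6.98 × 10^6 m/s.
1.02 × 10^-31 kg

From the de Broglie relation λ = h/(mv), we solve for m:

m = h/(λv)
m = (6.626 × 10^-34 J·s) / (9.34 × 10^-10 m × 6.98 × 10^6 m/s)
m = 1.02 × 10^-31 kg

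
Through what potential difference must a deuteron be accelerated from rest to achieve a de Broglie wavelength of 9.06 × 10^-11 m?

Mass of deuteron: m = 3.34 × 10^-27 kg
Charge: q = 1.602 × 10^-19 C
5.00 × 10^-2 V

From λ = h/√(2mqV), we solve for V:

λ² = h²/(2mqV)
V = h²/(2mqλ²)
V = (6.626 × 10^-34 J·s)² / (2 × 3.34 × 10^-27 kg × 1.602 × 10^-19 C × (9.06 × 10^-11 m)²)
V = 5.00 × 10^-2 V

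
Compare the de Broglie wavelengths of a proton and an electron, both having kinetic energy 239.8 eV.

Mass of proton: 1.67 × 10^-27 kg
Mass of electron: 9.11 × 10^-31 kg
The electron has the longer wavelength.

Using λ = h/√(2mKE):

For proton: λ₁ = h/√(2m₁KE) = 1.85 × 10^-12 m
For electron: λ₂ = h/√(2m₂KE) = 7.92 × 10^-11 m

Since λ ∝ 1/√m at constant kinetic energy, the lighter particle has the longer wavelength.

The electron has the longer de Broglie wavelength.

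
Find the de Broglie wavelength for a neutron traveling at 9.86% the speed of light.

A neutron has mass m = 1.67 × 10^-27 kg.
1.34 × 10^-14 m

Using the de Broglie relation λ = h/(mv):

v = 9.86% × c = 2.956 × 10^7 m/s

λ = h/(mv)
λ = (6.626 × 10^-34 J·s) / (1.67 × 10^-27 kg × 2.956 × 10^7 m/s)
λ = 1.34 × 10^-14 m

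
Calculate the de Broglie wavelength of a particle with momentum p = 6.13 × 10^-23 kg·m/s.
1.08 × 10^-11 m

Using the de Broglie relation λ = h/p:

λ = h/p
λ = (6.626 × 10^-34 J·s) / (6.13 × 10^-23 kg·m/s)
λ = 1.08 × 10^-11 m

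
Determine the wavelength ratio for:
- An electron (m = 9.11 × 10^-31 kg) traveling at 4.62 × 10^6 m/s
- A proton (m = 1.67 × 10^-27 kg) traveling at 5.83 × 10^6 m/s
λ₁/λ₂ = 2.31 × 10^3

Using λ = h/(mv):

λ₁ = h/(m₁v₁) = 1.57 × 10^-10 m
λ₂ = h/(m₂v₂) = 6.81 × 10^-14 m

Ratio λ₁/λ₂ = (m₂v₂)/(m₁v₁)
         = (1.67 × 10^-27 kg × 5.83 × 10^6 m/s) / (9.11 × 10^-31 kg × 4.62 × 10^6 m/s)
         = 2.31 × 10^3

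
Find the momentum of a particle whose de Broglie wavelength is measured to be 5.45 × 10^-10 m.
1.22 × 10^-24 kg·m/s

From the de Broglie relation λ = h/p, we solve for p:

p = h/λ
p = (6.626 × 10^-34 J·s) / (5.45 × 10^-10 m)
p = 1.22 × 10^-24 kg·m/s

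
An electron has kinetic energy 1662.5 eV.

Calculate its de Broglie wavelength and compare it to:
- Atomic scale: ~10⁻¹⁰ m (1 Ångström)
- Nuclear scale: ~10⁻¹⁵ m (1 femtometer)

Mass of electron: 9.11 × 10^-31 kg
λ = 3.01 × 10^-11 m, which is between nuclear and atomic scales.

Using λ = h/√(2mKE):

KE = 1662.5 eV = 2.664 × 10^-16 J

λ = h/√(2mKE)
λ = (6.626 × 10^-34 J·s) / √(2 × 9.11 × 10^-31 kg × 2.664 × 10^-16 J)
λ = 3.01 × 10^-11 m

Comparison:
- Atomic scale (10⁻¹⁰ m): λ is 0.3× this size
- Nuclear scale (10⁻¹⁵ m): λ is 3e+04× this size

The wavelength is between nuclear and atomic scales.

This wavelength is appropriate for probing atomic structure but too large for nuclear physics experiments.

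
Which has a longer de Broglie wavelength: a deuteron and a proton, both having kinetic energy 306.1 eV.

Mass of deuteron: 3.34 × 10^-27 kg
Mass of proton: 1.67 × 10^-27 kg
The proton has the longer wavelength.

Using λ = h/√(2mKE):

For deuteron: λ₁ = h/√(2m₁KE) = 1.16 × 10^-12 m
For proton: λ₂ = h/√(2m₂KE) = 1.64 × 10^-12 m

Since λ ∝ 1/√m at constant kinetic energy, the lighter particle has the longer wavelength.

The proton has the longer de Broglie wavelength.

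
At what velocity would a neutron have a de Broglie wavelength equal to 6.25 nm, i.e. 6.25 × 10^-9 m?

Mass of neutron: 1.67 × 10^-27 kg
6.35 × 10^1 m/s

From λ = h/(mv), solve for v:

v = h/(mλ)
v = (6.626 × 10^-34 J·s) / (1.67 × 10^-27 kg × 6.25 × 10^-9 m)
v = 6.35 × 10^1 m/s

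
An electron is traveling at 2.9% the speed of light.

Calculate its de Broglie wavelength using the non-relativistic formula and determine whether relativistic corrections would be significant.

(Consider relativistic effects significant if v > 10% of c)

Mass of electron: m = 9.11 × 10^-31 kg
No, relativistic corrections are not needed.

Using the non-relativistic de Broglie formula λ = h/(mv):

v = 2.9% × c = 8.694 × 10^6 m/s

λ = h/(mv)
λ = (6.626 × 10^-34 J·s) / (9.11 × 10^-31 kg × 8.694 × 10^6 m/s)
λ = 8.37 × 10^-11 m

Since v = 2.9% of c < 10% of c, relativistic corrections are NOT significant and this non-relativistic result is a good approximation.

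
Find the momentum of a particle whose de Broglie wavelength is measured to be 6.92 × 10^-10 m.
9.58 × 10^-25 kg·m/s

From the de Broglie relation λ = h/p, we solve for p:

p = h/λ
p = (6.626 × 10^-34 J·s) / (6.92 × 10^-10 m)
p = 9.58 × 10^-25 kg·m/s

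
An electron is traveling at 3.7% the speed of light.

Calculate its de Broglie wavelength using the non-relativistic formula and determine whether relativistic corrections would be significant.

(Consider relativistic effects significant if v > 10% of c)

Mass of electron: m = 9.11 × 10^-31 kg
No, relativistic corrections are not needed.

Using the non-relativistic de Broglie formula λ = h/(mv):

v = 3.7% × c = 1.109 × 10^7 m/s

λ = h/(mv)
λ = (6.626 × 10^-34 J·s) / (9.11 × 10^-31 kg × 1.109 × 10^7 m/s)
λ = 6.56 × 10^-11 m

Since v = 3.7% of c < 10% of c, relativistic corrections are NOT significant and this non-relativistic result is a good approximation.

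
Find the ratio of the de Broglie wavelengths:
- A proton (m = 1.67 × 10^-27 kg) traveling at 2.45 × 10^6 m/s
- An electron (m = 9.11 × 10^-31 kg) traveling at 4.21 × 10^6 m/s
λ₁/λ₂ = 9.37 × 10^-4

Using λ = h/(mv):

λ₁ = h/(m₁v₁) = 1.62 × 10^-13 m
λ₂ = h/(m₂v₂) = 1.73 × 10^-10 m

Ratio λ₁/λ₂ = (m₂v₂)/(m₁v₁)
         = (9.11 × 10^-31 kg × 4.21 × 10^6 m/s) / (1.67 × 10^-27 kg × 2.45 × 10^6 m/s)
         = 9.37 × 10^-4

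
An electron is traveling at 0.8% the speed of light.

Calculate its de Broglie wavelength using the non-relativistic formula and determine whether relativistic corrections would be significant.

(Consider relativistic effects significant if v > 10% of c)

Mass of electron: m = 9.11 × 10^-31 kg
No, relativistic corrections are not needed.

Using the non-relativistic de Broglie formula λ = h/(mv):

v = 0.8% × c = 2.398 × 10^6 m/s

λ = h/(mv)
λ = (6.626 × 10^-34 J·s) / (9.11 × 10^-31 kg × 2.398 × 10^6 m/s)
λ = 3.03 × 10^-10 m

Since v = 0.8% of c < 10% of c, relativistic corrections are NOT significant and this non-relativistic result is a good approximation.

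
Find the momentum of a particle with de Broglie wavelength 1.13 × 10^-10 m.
5.86 × 10^-24 kg·m/s

From the de Broglie relation λ = h/p, we solve for p:

p = h/λ
p = (6.626 × 10^-34 J·s) / (1.13 × 10^-10 m)
p = 5.86 × 10^-24 kg·m/s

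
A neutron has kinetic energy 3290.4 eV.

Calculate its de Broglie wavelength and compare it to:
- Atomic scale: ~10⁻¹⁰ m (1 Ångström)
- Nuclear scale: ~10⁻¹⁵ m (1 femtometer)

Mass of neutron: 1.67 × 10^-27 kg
λ = 4.99 × 10^-13 m, which is between nuclear and atomic scales.

Using λ = h/√(2mKE):

KE = 3290.4 eV = 5.272 × 10^-16 J

λ = h/√(2mKE)
λ = (6.626 × 10^-34 J·s) / √(2 × 1.67 × 10^-27 kg × 5.272 × 10^-16 J)
λ = 4.99 × 10^-13 m

Comparison:
- Atomic scale (10⁻¹⁰ m): λ is 0.005× this size
- Nuclear scale (10⁻¹⁵ m): λ is 5e+02× this size

The wavelength is between nuclear and atomic scales.

This wavelength is appropriate for probing atomic structure but too large for nuclear physics experiments.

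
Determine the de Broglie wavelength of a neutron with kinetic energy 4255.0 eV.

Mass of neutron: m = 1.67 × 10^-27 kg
4.39 × 10^-13 m

Using λ = h/√(2mKE):

First convert KE to Joules: KE = 4255.0 eV = 6.817 × 10^-16 J

λ = h/√(2mKE)
λ = (6.626 × 10^-34 J·s) / √(2 × 1.67 × 10^-27 kg × 6.817 × 10^-16 J)
λ = 4.39 × 10^-13 m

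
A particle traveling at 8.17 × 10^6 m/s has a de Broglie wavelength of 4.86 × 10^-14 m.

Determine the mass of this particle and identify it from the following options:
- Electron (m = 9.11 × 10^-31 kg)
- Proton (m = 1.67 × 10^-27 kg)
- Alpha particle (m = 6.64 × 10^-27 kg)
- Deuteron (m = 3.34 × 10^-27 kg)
The particle is a proton.

From λ = h/(mv), solve for mass:

m = h/(λv)
m = (6.626 × 10^-34 J·s) / (4.86 × 10^-14 m × 8.17 × 10^6 m/s)
m = 1.67 × 10^-27 kg

Comparing with the listed masses, this is closest to a proton.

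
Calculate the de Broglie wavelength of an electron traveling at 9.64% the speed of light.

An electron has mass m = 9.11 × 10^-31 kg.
2.52 × 10^-11 m

Using the de Broglie relation λ = h/(mv):

v = 9.64% × c = 2.890 × 10^7 m/s

λ = h/(mv)
λ = (6.626 × 10^-34 J·s) / (9.11 × 10^-31 kg × 2.890 × 10^7 m/s)
λ = 2.52 × 10^-11 m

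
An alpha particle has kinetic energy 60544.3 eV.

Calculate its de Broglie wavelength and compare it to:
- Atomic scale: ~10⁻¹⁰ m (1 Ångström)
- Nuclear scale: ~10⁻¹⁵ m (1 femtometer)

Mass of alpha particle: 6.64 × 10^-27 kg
λ = 5.84 × 10^-14 m, which is between nuclear and atomic scales.

Using λ = h/√(2mKE):

KE = 60544.3 eV = 9.700 × 10^-15 J

λ = h/√(2mKE)
λ = (6.626 × 10^-34 J·s) / √(2 × 6.64 × 10^-27 kg × 9.700 × 10^-15 J)
λ = 5.84 × 10^-14 m

Comparison:
- Atomic scale (10⁻¹⁰ m): λ is 0.00058× this size
- Nuclear scale (10⁻¹⁵ m): λ is 58× this size

The wavelength is between nuclear and atomic scales.

This wavelength is appropriate for probing atomic structure but too large for nuclear physics experiments.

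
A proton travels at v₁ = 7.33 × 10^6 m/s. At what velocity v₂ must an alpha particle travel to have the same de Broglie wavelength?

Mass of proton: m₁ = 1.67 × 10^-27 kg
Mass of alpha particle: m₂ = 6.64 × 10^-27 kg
v₂ = 1.84 × 10^6 m/s

For equal de Broglie wavelengths: λ₁ = λ₂

h/(m₁v₁) = h/(m₂v₂)
m₁v₁ = m₂v₂
v₂ = v₁ · (m₁/m₂)

v₂ = 7.33 × 10^6 m/s × (1.67 × 10^-27 kg / 6.64 × 10^-27 kg)
v₂ = 1.84 × 10^6 m/s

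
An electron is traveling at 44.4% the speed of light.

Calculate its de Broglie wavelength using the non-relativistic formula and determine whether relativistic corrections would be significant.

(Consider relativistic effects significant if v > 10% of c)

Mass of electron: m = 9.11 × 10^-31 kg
Yes, relativistic corrections are needed.

Using the non-relativistic de Broglie formula λ = h/(mv):

v = 44.4% × c = 1.331 × 10^8 m/s

λ = h/(mv)
λ = (6.626 × 10^-34 J·s) / (9.11 × 10^-31 kg × 1.331 × 10^8 m/s)
λ = 5.46 × 10^-12 m

Since v = 44.4% of c > 10% of c, relativistic corrections ARE significant and the actual wavelength would differ from this non-relativistic estimate.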